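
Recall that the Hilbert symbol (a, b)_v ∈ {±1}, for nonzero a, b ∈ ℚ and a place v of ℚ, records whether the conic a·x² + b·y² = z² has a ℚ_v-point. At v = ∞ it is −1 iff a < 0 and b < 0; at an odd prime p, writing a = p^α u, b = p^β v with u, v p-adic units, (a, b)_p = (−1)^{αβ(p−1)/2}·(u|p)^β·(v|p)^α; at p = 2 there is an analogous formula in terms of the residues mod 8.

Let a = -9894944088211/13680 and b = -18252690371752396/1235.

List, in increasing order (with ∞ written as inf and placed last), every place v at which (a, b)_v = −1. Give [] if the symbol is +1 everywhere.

Mod squares: a ≡ -6613848605, b ≡ -319865. Check v ∈ {∞, 2, 3, 5, 7, 13, 19, 23, 29, 31, 37}.
v=∞: -6613848605 < 0 and -319865 < 0  ⇒  (a,b)_∞ = -1.
v=5: a=5^-1·(≡4), b=5^-1·(≡2) mod 5; (4|5)=+1, (2|5)=-1; (−1)^{-1·-1·2}·(+1)^-1·(-1)^-1 = -1.
v=2: v_2(a)=-4, v_2(b)=2; units ≡ 3, 7 (mod 8); ε·ε+αω+βω = 1·1+-4·0+2·1 ≡ 1  ⇒  (a,b)_2 = -1.
v=31: a=31^1·(≡27), b=31^2·(≡22) mod 31; (27|31)=-1, (22|31)=-1; (−1)^{1·2·15}·(-1)^2·(-1)^1 = -1.
v=3: a=3^-2·(≡1), b=3^0·(≡1) mod 3; (1|3)=+1, (1|3)=+1; (−1)^{-2·0·1}·(+1)^0·(+1)^-2 = +1.
v=29: a=29^3·(≡8), b=29^4·(≡23) mod 29; (8|29)=-1, (23|29)=+1; (−1)^{3·4·14}·(-1)^4·(+1)^3 = +1.
v=7: a=7^1·(≡6), b=7^3·(≡2) mod 7; (6|7)=-1, (2|7)=+1; (−1)^{1·3·3}·(-1)^3·(+1)^1 = +1.
v=37: a=37^1·(≡33), b=37^1·(≡19) mod 37; (33|37)=+1, (19|37)=-1; (−1)^{1·1·18}·(+1)^1·(-1)^1 = -1.
v=23: a=23^1·(≡11), b=23^2·(≡19) mod 23; (11|23)=-1, (19|23)=-1; (−1)^{1·2·11}·(-1)^2·(-1)^1 = -1.
v=19: a=19^-1·(≡14), b=19^-1·(≡15) mod 19; (14|19)=-1, (15|19)=-1; (−1)^{-1·-1·9}·(-1)^-1·(-1)^-1 = -1.
v=13: a=13^3·(≡6), b=13^-1·(≡3) mod 13; (6|13)=-1, (3|13)=+1; (−1)^{3·-1·6}·(-1)^-1·(+1)^3 = -1.
Ram(-6613848605, -319865) = {2, 5, 13, 19, 23, 31, 37, ∞}; no ℚ_2-point on the conic.

[2, 5, 13, 19, 23, 31, 37, inf]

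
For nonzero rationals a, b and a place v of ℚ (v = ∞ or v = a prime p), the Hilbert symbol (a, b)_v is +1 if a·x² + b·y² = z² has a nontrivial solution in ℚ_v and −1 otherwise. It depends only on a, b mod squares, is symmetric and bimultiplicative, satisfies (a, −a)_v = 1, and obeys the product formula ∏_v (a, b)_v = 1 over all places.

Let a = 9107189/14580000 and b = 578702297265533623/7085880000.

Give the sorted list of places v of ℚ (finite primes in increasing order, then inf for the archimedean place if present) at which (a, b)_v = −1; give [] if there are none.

[2, 13]

(a, b) ≡ (442, 21) mod (ℚ^×)²; places V = {2, 3, 5, 7, 13, 17, 29, ∞}.
(a,b)_∞: sgn(442)=+, sgn(21)=+, so +1.
(a,b)_29: α=2, u≡20; β=4, v≡27 (mod 29); (20|29)=+1, (27|29)=-1; sign (−1)^0·+1^4·-1^2 = +1.
(a,b)_3: α=-6, u≡1; β=-11, v≡1 (mod 3); (1|3)=+1, (1|3)=+1; sign (−1)^0·+1^-11·+1^-6 = +1.
(a,b)_5: α=-4, u≡3; β=-4, v≡1 (mod 5); (3|5)=-1, (1|5)=+1; sign (−1)^0·-1^-4·+1^-4 = +1.
(a,b)_17: α=1, u≡13; β=4, v≡9 (mod 17); (13|17)=+1, (9|17)=+1; sign (−1)^0·+1^4·+1^1 = +1.
(a,b)_2: α=-5, β=-6; u≡5, v≡5 (mod 8); ε(u)ε(v)=0·0, αω(v)=-5·1, βω(u)=-6·1; sum ≡ 1  ⇒  -1.
(a,b)_13: α=1, u≡8; β=4, v≡11 (mod 13); (8|13)=-1, (11|13)=-1; sign (−1)^0·-1^4·-1^1 = -1.
(a,b)_7: α=2, u≡4; β=3, v≡6 (mod 7); (4|7)=+1, (6|7)=-1; sign (−1)^0·+1^3·-1^2 = +1.
|Ram(442, 21)| = 2, even; anisotropic at {2, 13}.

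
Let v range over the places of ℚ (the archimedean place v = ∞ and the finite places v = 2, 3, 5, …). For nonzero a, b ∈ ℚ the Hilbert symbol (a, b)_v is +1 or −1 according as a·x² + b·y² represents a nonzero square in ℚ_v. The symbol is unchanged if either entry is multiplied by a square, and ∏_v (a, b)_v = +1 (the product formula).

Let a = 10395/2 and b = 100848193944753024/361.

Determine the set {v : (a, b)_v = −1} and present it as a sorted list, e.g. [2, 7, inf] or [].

(a, b) ≡ (2310, 14) mod (ℚ^×)²; places V = {2, 3, 5, 7, 11, 19, ∞}.
(a,b)_∞: sgn(2310)=+, sgn(14)=+, so +1.
(a,b)_19: α=0, u≡1; β=-2, v≡14 (mod 19); (1|19)=+1, (14|19)=-1; sign (−1)^0·+1^-2·-1^0 = +1.
(a,b)_3: α=3, u≡2; β=18, v≡2 (mod 3); (2|3)=-1, (2|3)=-1; sign (−1)^0·-1^18·-1^3 = -1.
(a,b)_5: α=1, u≡2; β=0, v≡4 (mod 5); (2|5)=-1, (4|5)=+1; sign (−1)^0·-1^0·+1^1 = +1.
(a,b)_11: α=1, u≡5; β=2, v≡1 (mod 11); (5|11)=+1, (1|11)=+1; sign (−1)^0·+1^2·+1^1 = +1.
(a,b)_7: α=1, u≡4; β=5, v≡1 (mod 7); (4|7)=+1, (1|7)=+1; sign (−1)^1·+1^5·+1^1 = -1.
(a,b)_2: α=-1, β=7; u≡3, v≡7 (mod 8); ε(u)ε(v)=1·1, αω(v)=-1·0, βω(u)=7·1; sum ≡ 0  ⇒  +1.
|Ram(2310, 14)| = 2, even; anisotropic at {3, 7}.

[3, 7]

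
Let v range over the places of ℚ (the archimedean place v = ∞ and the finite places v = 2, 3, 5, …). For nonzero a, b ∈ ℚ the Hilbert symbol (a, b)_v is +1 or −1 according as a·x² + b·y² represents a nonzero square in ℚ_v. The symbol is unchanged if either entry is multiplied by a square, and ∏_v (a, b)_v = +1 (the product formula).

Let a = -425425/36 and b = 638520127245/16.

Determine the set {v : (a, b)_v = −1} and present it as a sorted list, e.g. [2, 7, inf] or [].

(a, b) ≡ (-17017, 5) mod (ℚ^×)²; places V = {2, 3, 5, 7, 11, 13, 17, ∞}.
(a,b)_13: α=1, u≡10; β=2, v≡8 (mod 13); (10|13)=+1, (8|13)=-1; sign (−1)^0·+1^2·-1^1 = -1.
(a,b)_∞: sgn(-17017)=−, sgn(5)=+, so +1.
(a,b)_17: α=1, u≡8; β=2, v≡3 (mod 17); (8|17)=+1, (3|17)=-1; sign (−1)^0·+1^2·-1^1 = -1.
(a,b)_5: α=2, u≡3; β=1, v≡4 (mod 5); (3|5)=-1, (4|5)=+1; sign (−1)^0·-1^1·+1^2 = -1.
(a,b)_3: α=-2, u≡2; β=2, v≡2 (mod 3); (2|3)=-1, (2|3)=-1; sign (−1)^0·-1^2·-1^-2 = +1.
(a,b)_2: α=-2, β=-4; u≡7, v≡5 (mod 8); ε(u)ε(v)=1·0, αω(v)=-2·1, βω(u)=-4·0; sum ≡ 0  ⇒  +1.
(a,b)_7: α=1, u≡6; β=4, v≡6 (mod 7); (6|7)=-1, (6|7)=-1; sign (−1)^0·-1^4·-1^1 = -1.
(a,b)_11: α=1, u≡4; β=2, v≡5 (mod 11); (4|11)=+1, (5|11)=+1; sign (−1)^0·+1^2·+1^1 = +1.
Ram(-17017, 5) = {5, 7, 13, 17}; no ℚ_5-point on the conic.

[5, 7, 13, 17]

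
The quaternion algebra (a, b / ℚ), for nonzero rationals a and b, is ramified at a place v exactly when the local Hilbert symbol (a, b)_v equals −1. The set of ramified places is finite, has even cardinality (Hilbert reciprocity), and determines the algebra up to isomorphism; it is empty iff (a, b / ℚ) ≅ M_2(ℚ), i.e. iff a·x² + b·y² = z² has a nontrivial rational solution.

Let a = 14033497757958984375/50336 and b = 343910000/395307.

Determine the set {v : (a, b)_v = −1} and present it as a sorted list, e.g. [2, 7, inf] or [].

Mod squares: a ≡ 390, b ≡ 357. Check v ∈ {∞, 2, 3, 5, 7, 11, 13, 17}.
v=11: a=11^-2·(≡9), b=11^-4·(≡1) mod 11; (9|11)=+1, (1|11)=+1; (−1)^{-2·-4·5}·(+1)^-4·(+1)^-2 = +1.
v=17: a=17^6·(≡8), b=17^3·(≡16) mod 17; (8|17)=+1, (16|17)=+1; (−1)^{6·3·8}·(+1)^3·(+1)^6 = +1.
v=∞: 390 > 0 and 357 > 0  ⇒  (a,b)_∞ = +1.
v=13: a=13^-1·(≡4), b=13^0·(≡6) mod 13; (4|13)=+1, (6|13)=-1; (−1)^{-1·0·6}·(+1)^0·(-1)^-1 = -1.
v=7: a=7^2·(≡6), b=7^1·(≡1) mod 7; (6|7)=-1, (1|7)=+1; (−1)^{2·1·3}·(-1)^1·(+1)^2 = -1.
v=5: a=5^11·(≡3), b=5^4·(≡3) mod 5; (3|5)=-1, (3|5)=-1; (−1)^{11·4·2}·(-1)^4·(-1)^11 = -1.
v=2: v_2(a)=-5, v_2(b)=4; units ≡ 3, 5 (mod 8); ε·ε+αω+βω = 1·0+-5·1+4·1 ≡ 1  ⇒  (a,b)_2 = -1.
v=3: a=3^5·(≡1), b=3^-3·(≡2) mod 3; (1|3)=+1, (2|3)=-1; (−1)^{5·-3·1}·(+1)^-3·(-1)^5 = +1.
|Ram(390, 357)| = 4, even; anisotropic at {2, 5, 7, 13}.

[2, 5, 7, 13]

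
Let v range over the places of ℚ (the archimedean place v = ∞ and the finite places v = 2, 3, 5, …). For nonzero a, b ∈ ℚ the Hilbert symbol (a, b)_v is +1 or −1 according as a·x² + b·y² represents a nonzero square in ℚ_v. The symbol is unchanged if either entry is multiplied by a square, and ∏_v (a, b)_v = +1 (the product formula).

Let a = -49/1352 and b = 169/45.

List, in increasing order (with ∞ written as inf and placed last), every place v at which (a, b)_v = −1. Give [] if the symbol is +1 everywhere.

Mod squares: a ≡ -2, b ≡ 5. Check v ∈ {∞, 2, 3, 5, 7, 13}.
v=3: a=3^0·(≡1), b=3^-2·(≡2) mod 3; (1|3)=+1, (2|3)=-1; (−1)^{0·-2·1}·(+1)^-2·(-1)^0 = +1.
v=13: a=13^-2·(≡2), b=13^2·(≡11) mod 13; (2|13)=-1, (11|13)=-1; (−1)^{-2·2·6}·(-1)^2·(-1)^-2 = +1.
v=5: a=5^0·(≡3), b=5^-1·(≡1) mod 5; (3|5)=-1, (1|5)=+1; (−1)^{0·-1·2}·(-1)^-1·(+1)^0 = -1.
v=∞: -2 < 0 and 5 > 0  ⇒  (a,b)_∞ = +1.
v=7: a=7^2·(≡6), b=7^0·(≡5) mod 7; (6|7)=-1, (5|7)=-1; (−1)^{2·0·3}·(-1)^0·(-1)^2 = +1.
v=2: v_2(a)=-3, v_2(b)=0; units ≡ 7, 5 (mod 8); ε·ε+αω+βω = 1·0+-3·1+0·0 ≡ 1  ⇒  (a,b)_2 = -1.
Ram(-2, 5) = {2, 5}; no ℚ_2-point on the conic.

[2, 5]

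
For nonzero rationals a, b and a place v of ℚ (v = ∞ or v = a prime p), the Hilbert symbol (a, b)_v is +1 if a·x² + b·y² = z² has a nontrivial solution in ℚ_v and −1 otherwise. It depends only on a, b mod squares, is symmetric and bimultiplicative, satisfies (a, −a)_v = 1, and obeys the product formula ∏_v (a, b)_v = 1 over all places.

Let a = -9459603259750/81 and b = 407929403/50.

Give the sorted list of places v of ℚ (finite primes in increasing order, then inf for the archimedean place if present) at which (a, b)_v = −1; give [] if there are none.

[7, 37]

(a, b) ≡ (-310, 369334) mod (ℚ^×)²; places V = {2, 3, 5, 7, 23, 31, 37, 47, ∞}.
(a,b)_23: α=2, u≡2; β=1, v≡12 (mod 23); (2|23)=+1, (12|23)=+1; sign (−1)^0·+1^1·+1^2 = +1.
(a,b)_7: α=4, u≡5; β=1, v≡6 (mod 7); (5|7)=-1, (6|7)=-1; sign (−1)^0·-1^1·-1^4 = -1.
(a,b)_2: α=1, β=-1; u≡5, v≡3 (mod 8); ε(u)ε(v)=0·1, αω(v)=1·1, βω(u)=-1·1; sum ≡ 0  ⇒  +1.
(a,b)_∞: sgn(-310)=−, sgn(369334)=+, so +1.
(a,b)_37: α=0, u≡20; β=1, v≡29 (mod 37); (20|37)=-1, (29|37)=-1; sign (−1)^0·-1^1·-1^0 = -1.
(a,b)_47: α=0, u≡10; β=2, v≡17 (mod 47); (10|47)=-1, (17|47)=+1; sign (−1)^0·-1^2·+1^0 = +1.
(a,b)_31: α=3, u≡15; β=1, v≡7 (mod 31); (15|31)=-1, (7|31)=+1; sign (−1)^1·-1^1·+1^3 = +1.
(a,b)_3: α=-4, u≡2; β=0, v≡1 (mod 3); (2|3)=-1, (1|3)=+1; sign (−1)^0·-1^0·+1^-4 = +1.
(a,b)_5: α=3, u≡2; β=-2, v≡4 (mod 5); (2|5)=-1, (4|5)=+1; sign (−1)^0·-1^-2·+1^3 = +1.
|Ram(-310, 369334)| = 2, even; anisotropic at {7, 37}.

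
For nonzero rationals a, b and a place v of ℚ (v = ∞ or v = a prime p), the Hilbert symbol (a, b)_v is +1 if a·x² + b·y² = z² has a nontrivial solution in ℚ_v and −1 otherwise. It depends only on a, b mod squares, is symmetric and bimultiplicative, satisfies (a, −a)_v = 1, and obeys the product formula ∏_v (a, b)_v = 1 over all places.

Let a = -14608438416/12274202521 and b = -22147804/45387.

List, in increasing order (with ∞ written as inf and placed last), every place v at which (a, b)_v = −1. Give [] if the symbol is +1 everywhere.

(a, b) ≡ (-41, -1173) mod (ℚ^×)²; places V = {2, 3, 7, 11, 13, 17, 19, 23, 41, ∞}.
(a,b)_7: α=-6, u≡2; β=2, v≡6 (mod 7); (2|7)=+1, (6|7)=-1; sign (−1)^0·+1^2·-1^-6 = +1.
(a,b)_3: α=2, u≡1; β=-3, v≡2 (mod 3); (1|3)=+1, (2|3)=-1; sign (−1)^0·+1^-3·-1^2 = +1.
(a,b)_23: α=0, u≡21; β=1, v≡2 (mod 23); (21|23)=-1, (2|23)=+1; sign (−1)^0·-1^1·+1^0 = -1.
(a,b)_13: α=2, u≡8; β=0, v≡9 (mod 13); (8|13)=-1, (9|13)=+1; sign (−1)^0·-1^0·+1^2 = +1.
(a,b)_∞: sgn(-41)=−, sgn(-1173)=−, so -1.
(a,b)_11: α=4, u≡5; β=0, v≡3 (mod 11); (5|11)=+1, (3|11)=+1; sign (−1)^0·+1^0·+1^4 = +1.
(a,b)_19: α=-2, u≡1; β=0, v≡9 (mod 19); (1|19)=+1, (9|19)=+1; sign (−1)^0·+1^0·+1^-2 = +1.
(a,b)_41: α=1, u≡9; β=-2, v≡1 (mod 41); (9|41)=+1, (1|41)=+1; sign (−1)^0·+1^-2·+1^1 = +1.
(a,b)_17: α=-2, u≡10; β=3, v≡1 (mod 17); (10|17)=-1, (1|17)=+1; sign (−1)^0·-1^3·+1^-2 = -1.
(a,b)_2: α=4, β=2; u≡7, v≡3 (mod 8); ε(u)ε(v)=1·1, αω(v)=4·1, βω(u)=2·0; sum ≡ 1  ⇒  -1.
(-41, -1173 / ℚ) ramifies at {2, 17, 23, ∞}: a division algebra.

[2, 17, 23, inf]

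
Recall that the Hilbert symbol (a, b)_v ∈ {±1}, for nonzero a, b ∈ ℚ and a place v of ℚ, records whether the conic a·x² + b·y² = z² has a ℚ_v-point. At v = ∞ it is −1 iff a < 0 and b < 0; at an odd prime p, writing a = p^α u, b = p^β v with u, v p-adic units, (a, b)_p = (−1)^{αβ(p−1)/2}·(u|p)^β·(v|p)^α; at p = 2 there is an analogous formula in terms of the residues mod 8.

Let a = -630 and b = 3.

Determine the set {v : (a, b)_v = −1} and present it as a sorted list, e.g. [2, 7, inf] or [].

[2, 3, 5, 7]

(a, b) ≡ (-70, 3) mod (ℚ^×)²; places V = {2, 3, 5, 7, ∞}.
(a,b)_2: α=1, β=0; u≡5, v≡3 (mod 8); ε(u)ε(v)=0·1, αω(v)=1·1, βω(u)=0·1; sum ≡ 1  ⇒  -1.
(a,b)_5: α=1, u≡4; β=0, v≡3 (mod 5); (4|5)=+1, (3|5)=-1; sign (−1)^0·+1^0·-1^1 = -1.
(a,b)_3: α=2, u≡2; β=1, v≡1 (mod 3); (2|3)=-1, (1|3)=+1; sign (−1)^0·-1^1·+1^2 = -1.
(a,b)_∞: sgn(-70)=−, sgn(3)=+, so +1.
(a,b)_7: α=1, u≡1; β=0, v≡3 (mod 7); (1|7)=+1, (3|7)=-1; sign (−1)^0·+1^0·-1^1 = -1.
(-70, 3 / ℚ) ramifies at {2, 3, 5, 7}: a division algebra.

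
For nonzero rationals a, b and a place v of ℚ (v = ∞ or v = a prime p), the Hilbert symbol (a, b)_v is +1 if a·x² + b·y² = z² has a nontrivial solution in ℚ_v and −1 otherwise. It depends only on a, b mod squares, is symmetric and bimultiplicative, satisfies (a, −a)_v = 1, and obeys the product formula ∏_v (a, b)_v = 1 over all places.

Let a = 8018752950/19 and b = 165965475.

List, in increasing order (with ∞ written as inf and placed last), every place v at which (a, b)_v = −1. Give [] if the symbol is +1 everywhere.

[2, 13, 19, 31]

(a, b) ≡ (260338, 22971) mod (ℚ^×)²; places V = {2, 3, 5, 13, 17, 19, 31, ∞}.
(a,b)_3: α=4, u≡1; β=1, v≡1 (mod 3); (1|3)=+1, (1|3)=+1; sign (−1)^0·+1^1·+1^4 = +1.
(a,b)_∞: sgn(260338)=+, sgn(22971)=+, so +1.
(a,b)_19: α=-1, u≡18; β=1, v≡3 (mod 19); (18|19)=-1, (3|19)=-1; sign (−1)^1·-1^1·-1^-1 = -1.
(a,b)_13: α=1, u≡5; β=1, v≡3 (mod 13); (5|13)=-1, (3|13)=+1; sign (−1)^0·-1^1·+1^1 = -1.
(a,b)_2: α=1, β=0; u≡1, v≡3 (mod 8); ε(u)ε(v)=0·1, αω(v)=1·1, βω(u)=0·0; sum ≡ 1  ⇒  -1.
(a,b)_5: α=2, u≡2; β=2, v≡4 (mod 5); (2|5)=-1, (4|5)=+1; sign (−1)^0·-1^2·+1^2 = +1.
(a,b)_17: α=3, u≡7; β=2, v≡15 (mod 17); (7|17)=-1, (15|17)=+1; sign (−1)^0·-1^2·+1^3 = +1.
(a,b)_31: α=1, u≡16; β=1, v≡25 (mod 31); (16|31)=+1, (25|31)=+1; sign (−1)^1·+1^1·+1^1 = -1.
Ram(260338, 22971) = {2, 13, 19, 31}; no ℚ_2-point on the conic.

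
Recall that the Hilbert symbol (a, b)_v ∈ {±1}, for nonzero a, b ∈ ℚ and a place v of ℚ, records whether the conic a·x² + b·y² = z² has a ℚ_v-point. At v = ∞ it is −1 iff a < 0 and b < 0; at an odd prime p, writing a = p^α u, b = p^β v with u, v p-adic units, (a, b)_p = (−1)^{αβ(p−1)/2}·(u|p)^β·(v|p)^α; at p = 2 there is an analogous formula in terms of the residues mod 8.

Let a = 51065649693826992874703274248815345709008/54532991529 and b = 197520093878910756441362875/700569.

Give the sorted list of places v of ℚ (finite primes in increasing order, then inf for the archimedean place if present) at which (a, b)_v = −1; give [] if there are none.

[5, 11, 13, 17, 23, 43]

Mod squares: a ≡ 1621477, b ≡ 2999035. Check v ∈ {∞, 2, 3, 5, 7, 11, 13, 17, 23, 29, 31, 37, 43}.
v=43: a=43^2·(≡19), b=43^1·(≡3) mod 43; (19|43)=-1, (3|43)=-1; (−1)^{2·1·21}·(-1)^1·(-1)^2 = -1.
v=11: a=11^7·(≡7), b=11^4·(≡7) mod 11; (7|11)=-1, (7|11)=-1; (−1)^{7·4·5}·(-1)^4·(-1)^7 = -1.
v=23: a=23^3·(≡16), b=23^2·(≡5) mod 23; (16|23)=+1, (5|23)=-1; (−1)^{3·2·11}·(+1)^2·(-1)^3 = -1.
v=31: a=31^-4·(≡17), b=31^-2·(≡16) mod 31; (17|31)=-1, (16|31)=+1; (−1)^{-4·-2·15}·(-1)^-2·(+1)^-4 = +1.
v=5: a=5^0·(≡2), b=5^3·(≡2) mod 5; (2|5)=-1, (2|5)=-1; (−1)^{0·3·2}·(-1)^3·(-1)^0 = -1.
v=13: a=13^7·(≡7), b=13^5·(≡9) mod 13; (7|13)=-1, (9|13)=+1; (−1)^{7·5·6}·(-1)^5·(+1)^7 = -1.
v=∞: 1621477 > 0 and 2999035 > 0  ⇒  (a,b)_∞ = +1.
v=29: a=29^7·(≡28), b=29^3·(≡9) mod 29; (28|29)=+1, (9|29)=+1; (−1)^{7·3·14}·(+1)^3·(+1)^7 = +1.
v=7: a=7^0·(≡2), b=7^2·(≡4) mod 7; (2|7)=+1, (4|7)=+1; (−1)^{0·2·3}·(+1)^2·(+1)^0 = +1.
v=37: a=37^2·(≡25), b=37^1·(≡9) mod 37; (25|37)=+1, (9|37)=+1; (−1)^{2·1·18}·(+1)^1·(+1)^2 = +1.
v=17: a=17^3·(≡5), b=17^2·(≡5) mod 17; (5|17)=-1, (5|17)=-1; (−1)^{3·2·8}·(-1)^2·(-1)^3 = -1.
v=3: a=3^-10·(≡1), b=3^-6·(≡1) mod 3; (1|3)=+1, (1|3)=+1; (−1)^{-10·-6·1}·(+1)^-6·(+1)^-10 = +1.
v=2: v_2(a)=4, v_2(b)=0; units ≡ 5, 3 (mod 8); ε·ε+αω+βω = 0·1+4·1+0·1 ≡ 0  ⇒  (a,b)_2 = +1.
(1621477, 2999035 / ℚ) ramifies at {5, 11, 13, 17, 23, 43}: a division algebra.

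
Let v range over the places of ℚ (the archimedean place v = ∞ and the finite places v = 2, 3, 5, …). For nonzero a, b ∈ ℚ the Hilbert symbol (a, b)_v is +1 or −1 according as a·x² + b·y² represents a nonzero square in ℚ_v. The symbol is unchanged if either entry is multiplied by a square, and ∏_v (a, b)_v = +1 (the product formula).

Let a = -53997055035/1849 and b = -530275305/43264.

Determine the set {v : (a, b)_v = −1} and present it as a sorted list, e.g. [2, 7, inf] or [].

(a, b) ≡ (-1101980715, -7905) mod (ℚ^×)²; places V = {2, 3, 5, 7, 11, 13, 17, 19, 23, 29, 31, 37, 43, ∞}.
(a,b)_5: α=1, u≡2; β=1, v≡1 (mod 5); (2|5)=-1, (1|5)=+1; sign (−1)^0·-1^1·+1^1 = -1.
(a,b)_19: α=1, u≡4; β=0, v≡8 (mod 19); (4|19)=+1, (8|19)=-1; sign (−1)^0·+1^0·-1^1 = -1.
(a,b)_3: α=1, u≡1; β=1, v≡2 (mod 3); (1|3)=+1, (2|3)=-1; sign (−1)^1·+1^1·-1^1 = +1.
(a,b)_11: α=1, u≡9; β=0, v≡1 (mod 11); (9|11)=+1, (1|11)=+1; sign (−1)^0·+1^0·+1^1 = +1.
(a,b)_37: α=0, u≡30; β=2, v≡31 (mod 37); (30|37)=+1, (31|37)=-1; sign (−1)^0·+1^2·-1^0 = +1.
(a,b)_17: α=1, u≡8; β=1, v≡11 (mod 17); (8|17)=+1, (11|17)=-1; sign (−1)^0·+1^1·-1^1 = -1.
(a,b)_23: α=1, u≡5; β=0, v≡22 (mod 23); (5|23)=-1, (22|23)=-1; sign (−1)^0·-1^0·-1^1 = -1.
(a,b)_31: α=1, u≡19; β=1, v≡6 (mod 31); (19|31)=+1, (6|31)=-1; sign (−1)^1·+1^1·-1^1 = +1.
(a,b)_7: α=2, u≡4; β=2, v≡5 (mod 7); (4|7)=+1, (5|7)=-1; sign (−1)^0·+1^2·-1^2 = +1.
(a,b)_∞: sgn(-1101980715)=−, sgn(-7905)=−, so -1.
(a,b)_29: α=1, u≡8; β=0, v≡17 (mod 29); (8|29)=-1, (17|29)=-1; sign (−1)^0·-1^0·-1^1 = -1.
(a,b)_13: α=0, u≡4; β=-2, v≡10 (mod 13); (4|13)=+1, (10|13)=+1; sign (−1)^0·+1^-2·+1^0 = +1.
(a,b)_43: α=-2, u≡3; β=0, v≡37 (mod 43); (3|43)=-1, (37|43)=-1; sign (−1)^0·-1^0·-1^-2 = +1.
(a,b)_2: α=0, β=-8; u≡5, v≡7 (mod 8); ε(u)ε(v)=0·1, αω(v)=0·0, βω(u)=-8·1; sum ≡ 0  ⇒  +1.
Ram(-1101980715, -7905) = {5, 17, 19, 23, 29, ∞}; no ℚ_5-point on the conic.

[5, 17, 19, 23, 29, inf]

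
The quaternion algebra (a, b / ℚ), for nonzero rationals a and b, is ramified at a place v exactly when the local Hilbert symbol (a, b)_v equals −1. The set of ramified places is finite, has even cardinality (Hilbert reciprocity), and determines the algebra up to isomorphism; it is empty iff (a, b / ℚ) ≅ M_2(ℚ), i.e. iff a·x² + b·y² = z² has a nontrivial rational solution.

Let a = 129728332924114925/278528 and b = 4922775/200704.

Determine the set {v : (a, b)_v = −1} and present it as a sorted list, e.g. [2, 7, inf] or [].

(a, b) ≡ (35581, 2431) mod (ℚ^×)²; places V = {2, 3, 5, 7, 11, 13, 17, 23, ∞}.
(a,b)_23: α=1, u≡3; β=0, v≡18 (mod 23); (3|23)=+1, (18|23)=+1; sign (−1)^0·+1^0·+1^1 = +1.
(a,b)_13: α=5, u≡8; β=1, v≡5 (mod 13); (8|13)=-1, (5|13)=-1; sign (−1)^0·-1^1·-1^5 = +1.
(a,b)_2: α=-14, β=-12; u≡5, v≡7 (mod 8); ε(u)ε(v)=0·1, αω(v)=-14·0, βω(u)=-12·1; sum ≡ 0  ⇒  +1.
(a,b)_3: α=0, u≡1; β=4, v≡1 (mod 3); (1|3)=+1, (1|3)=+1; sign (−1)^0·+1^4·+1^0 = +1.
(a,b)_17: α=-1, u≡13; β=1, v≡7 (mod 17); (13|17)=+1, (7|17)=-1; sign (−1)^0·+1^1·-1^-1 = -1.
(a,b)_11: α=6, u≡2; β=1, v≡5 (mod 11); (2|11)=-1, (5|11)=+1; sign (−1)^0·-1^1·+1^6 = -1.
(a,b)_5: α=2, u≡4; β=2, v≡4 (mod 5); (4|5)=+1, (4|5)=+1; sign (−1)^0·+1^2·+1^2 = +1.
(a,b)_∞: sgn(35581)=+, sgn(2431)=+, so +1.
(a,b)_7: α=3, u≡4; β=-2, v≡4 (mod 7); (4|7)=+1, (4|7)=+1; sign (−1)^0·+1^-2·+1^3 = +1.
(35581, 2431 / ℚ) ramifies at {11, 17}: a division algebra.

[11, 17]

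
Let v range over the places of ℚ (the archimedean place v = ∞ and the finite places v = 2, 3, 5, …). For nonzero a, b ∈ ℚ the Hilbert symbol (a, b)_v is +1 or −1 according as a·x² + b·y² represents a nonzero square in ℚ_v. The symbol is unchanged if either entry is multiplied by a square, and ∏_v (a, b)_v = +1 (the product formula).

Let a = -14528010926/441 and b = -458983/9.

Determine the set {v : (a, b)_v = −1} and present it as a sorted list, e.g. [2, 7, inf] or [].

[13, inf]

(a, b) ≡ (-494, -9367) mod (ℚ^×)²; places V = {2, 3, 7, 11, 13, 17, 19, 29, ∞}.
(a,b)_13: α=1, u≡9; β=0, v≡11 (mod 13); (9|13)=+1, (11|13)=-1; sign (−1)^0·+1^0·-1^1 = -1.
(a,b)_19: α=1, u≡2; β=1, v≡16 (mod 19); (2|19)=-1, (16|19)=+1; sign (−1)^1·-1^1·+1^1 = +1.
(a,b)_29: α=2, u≡25; β=1, v≡4 (mod 29); (25|29)=+1, (4|29)=+1; sign (−1)^0·+1^1·+1^2 = +1.
(a,b)_11: α=2, u≡4; β=0, v≡4 (mod 11); (4|11)=+1, (4|11)=+1; sign (−1)^0·+1^0·+1^2 = +1.
(a,b)_∞: sgn(-494)=−, sgn(-9367)=−, so -1.
(a,b)_7: α=-2, u≡6; β=2, v≡3 (mod 7); (6|7)=-1, (3|7)=-1; sign (−1)^0·-1^2·-1^-2 = +1.
(a,b)_2: α=1, β=0; u≡1, v≡1 (mod 8); ε(u)ε(v)=0·0, αω(v)=1·0, βω(u)=0·0; sum ≡ 0  ⇒  +1.
(a,b)_3: α=-2, u≡1; β=-2, v≡2 (mod 3); (1|3)=+1, (2|3)=-1; sign (−1)^0·+1^-2·-1^-2 = +1.
(a,b)_17: α=2, u≡16; β=1, v≡11 (mod 17); (16|17)=+1, (11|17)=-1; sign (−1)^0·+1^1·-1^2 = +1.
Ram(-494, -9367) = {13, ∞}; no ℚ_13-point on the conic.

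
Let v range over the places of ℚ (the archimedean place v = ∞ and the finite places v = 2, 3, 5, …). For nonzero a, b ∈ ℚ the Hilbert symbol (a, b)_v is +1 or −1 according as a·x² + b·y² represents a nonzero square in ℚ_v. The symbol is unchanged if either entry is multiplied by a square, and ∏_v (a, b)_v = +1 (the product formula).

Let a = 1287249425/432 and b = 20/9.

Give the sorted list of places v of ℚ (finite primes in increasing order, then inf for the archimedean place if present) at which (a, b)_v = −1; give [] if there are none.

[3, 7, 37, 53]

(a, b) ≡ (1276611, 5) mod (ℚ^×)²; places V = {2, 3, 5, 7, 11, 31, 37, 53, ∞}.
(a,b)_37: α=1, u≡14; β=0, v≡31 (mod 37); (14|37)=-1, (31|37)=-1; sign (−1)^0·-1^0·-1^1 = -1.
(a,b)_53: α=1, u≡13; β=0, v≡14 (mod 53); (13|53)=+1, (14|53)=-1; sign (−1)^0·+1^0·-1^1 = -1.
(a,b)_3: α=-3, u≡2; β=-2, v≡2 (mod 3); (2|3)=-1, (2|3)=-1; sign (−1)^0·-1^-2·-1^-3 = -1.
(a,b)_2: α=-4, β=2; u≡3, v≡5 (mod 8); ε(u)ε(v)=1·0, αω(v)=-4·1, βω(u)=2·1; sum ≡ 0  ⇒  +1.
(a,b)_7: α=1, u≡2; β=0, v≡3 (mod 7); (2|7)=+1, (3|7)=-1; sign (−1)^0·+1^0·-1^1 = -1.
(a,b)_∞: sgn(1276611)=+, sgn(5)=+, so +1.
(a,b)_11: α=2, u≡2; β=0, v≡1 (mod 11); (2|11)=-1, (1|11)=+1; sign (−1)^0·-1^0·+1^2 = +1.
(a,b)_31: α=1, u≡23; β=0, v≡16 (mod 31); (23|31)=-1, (16|31)=+1; sign (−1)^0·-1^0·+1^1 = +1.
(a,b)_5: α=2, u≡1; β=1, v≡1 (mod 5); (1|5)=+1, (1|5)=+1; sign (−1)^0·+1^1·+1^2 = +1.
(1276611, 5 / ℚ) ramifies at {3, 7, 37, 53}: a division algebra.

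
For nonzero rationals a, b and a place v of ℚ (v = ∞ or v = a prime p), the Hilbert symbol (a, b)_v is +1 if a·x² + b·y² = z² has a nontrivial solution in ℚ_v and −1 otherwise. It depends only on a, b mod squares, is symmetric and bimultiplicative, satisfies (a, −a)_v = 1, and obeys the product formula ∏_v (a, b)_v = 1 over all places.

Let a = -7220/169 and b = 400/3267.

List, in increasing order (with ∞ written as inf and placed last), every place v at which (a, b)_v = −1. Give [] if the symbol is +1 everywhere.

(a, b) ≡ (-5, 3) mod (ℚ^×)²; places V = {2, 3, 5, 11, 13, 19, ∞}.
(a,b)_2: α=2, β=4; u≡3, v≡3 (mod 8); ε(u)ε(v)=1·1, αω(v)=2·1, βω(u)=4·1; sum ≡ 1  ⇒  -1.
(a,b)_11: α=0, u≡10; β=-2, v≡3 (mod 11); (10|11)=-1, (3|11)=+1; sign (−1)^0·-1^-2·+1^0 = +1.
(a,b)_∞: sgn(-5)=−, sgn(3)=+, so +1.
(a,b)_19: α=2, u≡10; β=0, v≡18 (mod 19); (10|19)=-1, (18|19)=-1; sign (−1)^0·-1^0·-1^2 = +1.
(a,b)_3: α=0, u≡1; β=-3, v≡1 (mod 3); (1|3)=+1, (1|3)=+1; sign (−1)^0·+1^-3·+1^0 = +1.
(a,b)_13: α=-2, u≡8; β=0, v≡9 (mod 13); (8|13)=-1, (9|13)=+1; sign (−1)^0·-1^0·+1^-2 = +1.
(a,b)_5: α=1, u≡4; β=2, v≡3 (mod 5); (4|5)=+1, (3|5)=-1; sign (−1)^0·+1^2·-1^1 = -1.
(-5, 3 / ℚ) ramifies at {2, 5}: a division algebra.

[2, 5]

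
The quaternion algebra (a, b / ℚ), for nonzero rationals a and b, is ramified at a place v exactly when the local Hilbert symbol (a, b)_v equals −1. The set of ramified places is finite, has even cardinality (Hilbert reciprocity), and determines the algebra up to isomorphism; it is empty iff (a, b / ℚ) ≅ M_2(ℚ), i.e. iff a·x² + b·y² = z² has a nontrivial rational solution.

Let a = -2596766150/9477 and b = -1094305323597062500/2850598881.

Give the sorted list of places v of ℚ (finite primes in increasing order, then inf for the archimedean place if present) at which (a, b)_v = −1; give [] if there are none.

Mod squares: a ≡ -4862, b ≡ -217. Check v ∈ {∞, 2, 3, 5, 7, 11, 13, 17, 31, 37}.
v=31: a=31^2·(≡28), b=31^3·(≡12) mod 31; (28|31)=+1, (12|31)=-1; (−1)^{2·3·15}·(+1)^3·(-1)^2 = +1.
v=11: a=11^1·(≡5), b=11^2·(≡9) mod 11; (5|11)=+1, (9|11)=+1; (−1)^{1·2·5}·(+1)^2·(+1)^1 = +1.
v=∞: -4862 < 0 and -217 < 0  ⇒  (a,b)_∞ = -1.
v=3: a=3^-6·(≡1), b=3^-2·(≡2) mod 3; (1|3)=+1, (2|3)=-1; (−1)^{-6·-2·1}·(+1)^-2·(-1)^-6 = +1.
v=13: a=13^-1·(≡9), b=13^-2·(≡12) mod 13; (9|13)=+1, (12|13)=+1; (−1)^{-1·-2·6}·(+1)^-2·(+1)^-1 = +1.
v=7: a=7^0·(≡6), b=7^5·(≡4) mod 7; (6|7)=-1, (4|7)=+1; (−1)^{0·5·3}·(-1)^5·(+1)^0 = -1.
v=37: a=37^0·(≡8), b=37^-4·(≡29) mod 37; (8|37)=-1, (29|37)=-1; (−1)^{0·-4·18}·(-1)^-4·(-1)^0 = +1.
v=5: a=5^2·(≡2), b=5^6·(≡3) mod 5; (2|5)=-1, (3|5)=-1; (−1)^{2·6·2}·(-1)^6·(-1)^2 = +1.
v=17: a=17^3·(≡6), b=17^2·(≡13) mod 17; (6|17)=-1, (13|17)=+1; (−1)^{3·2·8}·(-1)^2·(+1)^3 = +1.
v=2: v_2(a)=1, v_2(b)=2; units ≡ 1, 7 (mod 8); ε·ε+αω+βω = 0·1+1·0+2·0 ≡ 0  ⇒  (a,b)_2 = +1.
(-4862, -217 / ℚ) ramifies at {7, ∞}: a division algebra.

[7, inf]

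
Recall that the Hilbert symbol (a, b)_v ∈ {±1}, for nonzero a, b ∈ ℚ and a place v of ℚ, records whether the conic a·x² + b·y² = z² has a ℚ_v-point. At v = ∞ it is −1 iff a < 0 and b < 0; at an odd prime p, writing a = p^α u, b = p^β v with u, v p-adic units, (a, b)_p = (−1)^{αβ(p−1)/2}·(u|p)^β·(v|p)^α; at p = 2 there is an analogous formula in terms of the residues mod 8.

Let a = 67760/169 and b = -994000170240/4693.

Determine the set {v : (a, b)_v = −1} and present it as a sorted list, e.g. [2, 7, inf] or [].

Mod squares: a ≡ 35, b ≡ -2145. Check v ∈ {∞, 2, 3, 5, 7, 11, 13, 19}.
v=11: a=11^2·(≡8), b=11^3·(≡3) mod 11; (8|11)=-1, (3|11)=+1; (−1)^{2·3·5}·(-1)^3·(+1)^2 = -1.
v=∞: 35 > 0 and -2145 < 0  ⇒  (a,b)_∞ = +1.
v=5: a=5^1·(≡3), b=5^1·(≡4) mod 5; (3|5)=-1, (4|5)=+1; (−1)^{1·1·2}·(-1)^1·(+1)^1 = -1.
v=3: a=3^0·(≡2), b=3^5·(≡2) mod 3; (2|3)=-1, (2|3)=-1; (−1)^{0·5·1}·(-1)^5·(-1)^0 = -1.
v=13: a=13^-2·(≡4), b=13^-1·(≡4) mod 13; (4|13)=+1, (4|13)=+1; (−1)^{-2·-1·6}·(+1)^-1·(+1)^-2 = +1.
v=2: v_2(a)=4, v_2(b)=8; units ≡ 3, 7 (mod 8); ε·ε+αω+βω = 1·1+4·0+8·1 ≡ 1  ⇒  (a,b)_2 = -1.
v=19: a=19^0·(≡16), b=19^-2·(≡18) mod 19; (16|19)=+1, (18|19)=-1; (−1)^{0·-2·9}·(+1)^-2·(-1)^0 = +1.
v=7: a=7^1·(≡6), b=7^4·(≡4) mod 7; (6|7)=-1, (4|7)=+1; (−1)^{1·4·3}·(-1)^4·(+1)^1 = +1.
(35, -2145 / ℚ) ramifies at {2, 3, 5, 11}: a division algebra.

[2, 3, 5, 11]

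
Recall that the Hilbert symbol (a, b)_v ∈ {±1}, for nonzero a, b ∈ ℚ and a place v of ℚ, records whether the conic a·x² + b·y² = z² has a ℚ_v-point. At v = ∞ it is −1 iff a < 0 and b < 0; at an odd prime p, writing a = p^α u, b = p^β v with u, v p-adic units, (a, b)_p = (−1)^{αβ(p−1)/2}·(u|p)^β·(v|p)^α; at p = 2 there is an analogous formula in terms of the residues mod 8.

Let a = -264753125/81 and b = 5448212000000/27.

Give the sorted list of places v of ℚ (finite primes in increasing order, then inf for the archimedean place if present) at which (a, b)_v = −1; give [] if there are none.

Mod squares: a ≡ -8645, b ≡ 231. Check v ∈ {∞, 2, 3, 5, 7, 11, 13, 19}.
v=19: a=19^1·(≡7), b=19^2·(≡13) mod 19; (7|19)=+1, (13|19)=-1; (−1)^{1·2·9}·(+1)^2·(-1)^1 = -1.
v=7: a=7^3·(≡2), b=7^3·(≡6) mod 7; (2|7)=+1, (6|7)=-1; (−1)^{3·3·3}·(+1)^3·(-1)^3 = +1.
v=5: a=5^5·(≡4), b=5^6·(≡4) mod 5; (4|5)=+1, (4|5)=+1; (−1)^{5·6·2}·(+1)^6·(+1)^5 = +1.
v=11: a=11^0·(≡3), b=11^1·(≡10) mod 11; (3|11)=+1, (10|11)=-1; (−1)^{0·1·5}·(+1)^1·(-1)^0 = +1.
v=3: a=3^-4·(≡1), b=3^-3·(≡2) mod 3; (1|3)=+1, (2|3)=-1; (−1)^{-4·-3·1}·(+1)^-3·(-1)^-4 = +1.
v=2: v_2(a)=0, v_2(b)=8; units ≡ 3, 7 (mod 8); ε·ε+αω+βω = 1·1+0·0+8·1 ≡ 1  ⇒  (a,b)_2 = -1.
v=13: a=13^1·(≡2), b=13^0·(≡3) mod 13; (2|13)=-1, (3|13)=+1; (−1)^{1·0·6}·(-1)^0·(+1)^1 = +1.
v=∞: -8645 < 0 and 231 > 0  ⇒  (a,b)_∞ = +1.
|Ram(-8645, 231)| = 2, even; anisotropic at {2, 19}.

[2, 19]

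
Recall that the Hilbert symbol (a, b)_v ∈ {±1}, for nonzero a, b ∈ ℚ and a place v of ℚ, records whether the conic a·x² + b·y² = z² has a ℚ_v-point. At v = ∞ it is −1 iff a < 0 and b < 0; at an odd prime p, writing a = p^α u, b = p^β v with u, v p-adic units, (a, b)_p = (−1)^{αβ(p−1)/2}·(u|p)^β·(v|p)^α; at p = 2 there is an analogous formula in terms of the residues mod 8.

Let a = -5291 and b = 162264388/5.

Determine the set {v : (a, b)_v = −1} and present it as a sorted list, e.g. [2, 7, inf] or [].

Mod squares: a ≡ -5291, b ≡ 1676285. Check v ∈ {∞, 2, 5, 11, 13, 17, 37, 41}.
v=5: a=5^0·(≡4), b=5^-1·(≡3) mod 5; (4|5)=+1, (3|5)=-1; (−1)^{0·-1·2}·(+1)^-1·(-1)^0 = +1.
v=17: a=17^0·(≡13), b=17^1·(≡5) mod 17; (13|17)=+1, (5|17)=-1; (−1)^{0·1·8}·(+1)^1·(-1)^0 = +1.
v=∞: -5291 < 0 and 1676285 > 0  ⇒  (a,b)_∞ = +1.
v=37: a=37^1·(≡5), b=37^1·(≡5) mod 37; (5|37)=-1, (5|37)=-1; (−1)^{1·1·18}·(-1)^1·(-1)^1 = +1.
v=13: a=13^1·(≡9), b=13^1·(≡6) mod 13; (9|13)=+1, (6|13)=-1; (−1)^{1·1·6}·(+1)^1·(-1)^1 = -1.
v=2: v_2(a)=0, v_2(b)=2; units ≡ 5, 5 (mod 8); ε·ε+αω+βω = 0·0+0·1+2·1 ≡ 0  ⇒  (a,b)_2 = +1.
v=41: a=41^0·(≡39), b=41^1·(≡4) mod 41; (39|41)=+1, (4|41)=+1; (−1)^{0·1·20}·(+1)^1·(+1)^0 = +1.
v=11: a=11^1·(≡3), b=11^2·(≡8) mod 11; (3|11)=+1, (8|11)=-1; (−1)^{1·2·5}·(+1)^2·(-1)^1 = -1.
Ram(-5291, 1676285) = {11, 13}; no ℚ_11-point on the conic.

[11, 13]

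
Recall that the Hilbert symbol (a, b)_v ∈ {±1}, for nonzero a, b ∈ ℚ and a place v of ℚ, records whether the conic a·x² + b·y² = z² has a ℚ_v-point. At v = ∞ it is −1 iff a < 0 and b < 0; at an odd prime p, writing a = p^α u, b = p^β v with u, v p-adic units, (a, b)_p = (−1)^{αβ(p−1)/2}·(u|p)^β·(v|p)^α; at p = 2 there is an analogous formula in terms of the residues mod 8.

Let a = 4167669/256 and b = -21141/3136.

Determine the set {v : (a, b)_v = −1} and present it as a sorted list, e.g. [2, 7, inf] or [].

[23, 29]

Mod squares: a ≡ 14421, b ≡ -29. Check v ∈ {∞, 2, 3, 7, 11, 17, 19, 23, 29}.
v=29: a=29^0·(≡19), b=29^1·(≡28) mod 29; (19|29)=-1, (28|29)=+1; (−1)^{0·1·14}·(-1)^1·(+1)^0 = -1.
v=3: a=3^1·(≡1), b=3^6·(≡1) mod 3; (1|3)=+1, (1|3)=+1; (−1)^{1·6·1}·(+1)^6·(+1)^1 = +1.
v=19: a=19^1·(≡8), b=19^0·(≡6) mod 19; (8|19)=-1, (6|19)=+1; (−1)^{1·0·9}·(-1)^0·(+1)^1 = +1.
v=∞: 14421 > 0 and -29 < 0  ⇒  (a,b)_∞ = +1.
v=7: a=7^0·(≡4), b=7^-2·(≡6) mod 7; (4|7)=+1, (6|7)=-1; (−1)^{0·-2·3}·(+1)^-2·(-1)^0 = +1.
v=23: a=23^1·(≡3), b=23^0·(≡11) mod 23; (3|23)=+1, (11|23)=-1; (−1)^{1·0·11}·(+1)^0·(-1)^1 = -1.
v=17: a=17^2·(≡5), b=17^0·(≡3) mod 17; (5|17)=-1, (3|17)=-1; (−1)^{2·0·8}·(-1)^0·(-1)^2 = +1.
v=11: a=11^1·(≡2), b=11^0·(≡1) mod 11; (2|11)=-1, (1|11)=+1; (−1)^{1·0·5}·(-1)^0·(+1)^1 = +1.
v=2: v_2(a)=-8, v_2(b)=-6; units ≡ 5, 3 (mod 8); ε·ε+αω+βω = 0·1+-8·1+-6·1 ≡ 0  ⇒  (a,b)_2 = +1.
Ram(14421, -29) = {23, 29}; no ℚ_23-point on the conic.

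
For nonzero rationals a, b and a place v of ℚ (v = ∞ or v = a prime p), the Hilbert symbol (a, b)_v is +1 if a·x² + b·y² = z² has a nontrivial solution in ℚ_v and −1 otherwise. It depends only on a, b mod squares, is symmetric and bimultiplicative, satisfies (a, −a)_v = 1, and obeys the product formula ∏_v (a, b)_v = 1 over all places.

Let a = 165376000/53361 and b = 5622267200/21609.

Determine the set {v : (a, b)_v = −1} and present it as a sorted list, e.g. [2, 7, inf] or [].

[5, 17, 19, 23]

(a, b) ≡ (1615, 3513917) mod (ℚ^×)²; places V = {2, 3, 5, 7, 11, 17, 19, 23, 43, ∞}.
(a,b)_23: α=0, u≡20; β=1, v≡16 (mod 23); (20|23)=-1, (16|23)=+1; sign (−1)^0·-1^1·+1^0 = -1.
(a,b)_19: α=1, u≡9; β=1, v≡17 (mod 19); (9|19)=+1, (17|19)=+1; sign (−1)^1·+1^1·+1^1 = -1.
(a,b)_2: α=12, β=6; u≡7, v≡5 (mod 8); ε(u)ε(v)=1·0, αω(v)=12·1, βω(u)=6·0; sum ≡ 0  ⇒  +1.
(a,b)_5: α=3, u≡3; β=2, v≡2 (mod 5); (3|5)=-1, (2|5)=-1; sign (−1)^0·-1^2·-1^3 = -1.
(a,b)_17: α=1, u≡6; β=1, v≡15 (mod 17); (6|17)=-1, (15|17)=+1; sign (−1)^0·-1^1·+1^1 = -1.
(a,b)_7: α=-2, u≡5; β=-4, v≡2 (mod 7); (5|7)=-1, (2|7)=+1; sign (−1)^0·-1^-4·+1^-2 = +1.
(a,b)_∞: sgn(1615)=+, sgn(3513917)=+, so +1.
(a,b)_3: α=-2, u≡1; β=-2, v≡2 (mod 3); (1|3)=+1, (2|3)=-1; sign (−1)^0·+1^-2·-1^-2 = +1.
(a,b)_43: α=0, u≡11; β=1, v≡28 (mod 43); (11|43)=+1, (28|43)=-1; sign (−1)^0·+1^1·-1^0 = +1.
(a,b)_11: α=-2, u≡9; β=1, v≡7 (mod 11); (9|11)=+1, (7|11)=-1; sign (−1)^0·+1^1·-1^-2 = +1.
|Ram(1615, 3513917)| = 4, even; anisotropic at {5, 17, 19, 23}.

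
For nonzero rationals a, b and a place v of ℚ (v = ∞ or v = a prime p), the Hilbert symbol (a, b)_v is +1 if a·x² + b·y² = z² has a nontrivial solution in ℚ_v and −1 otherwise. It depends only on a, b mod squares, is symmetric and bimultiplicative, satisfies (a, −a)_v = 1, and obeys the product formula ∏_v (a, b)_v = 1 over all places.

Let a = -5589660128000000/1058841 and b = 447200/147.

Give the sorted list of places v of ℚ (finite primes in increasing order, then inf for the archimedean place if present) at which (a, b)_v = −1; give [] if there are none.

Mod squares: a ≡ -1118, b ≡ 3354. Check v ∈ {∞, 2, 3, 5, 7, 13, 43}.
v=3: a=3^-2·(≡1), b=3^-1·(≡2) mod 3; (1|3)=+1, (2|3)=-1; (−1)^{-2·-1·1}·(+1)^-1·(-1)^-2 = +1.
v=43: a=43^3·(≡23), b=43^1·(≡14) mod 43; (23|43)=+1, (14|43)=+1; (−1)^{3·1·21}·(+1)^1·(+1)^3 = -1.
v=5: a=5^6·(≡3), b=5^2·(≡4) mod 5; (3|5)=-1, (4|5)=+1; (−1)^{6·2·2}·(-1)^2·(+1)^6 = +1.
v=13: a=13^3·(≡8), b=13^1·(≡7) mod 13; (8|13)=-1, (7|13)=-1; (−1)^{3·1·6}·(-1)^1·(-1)^3 = +1.
v=7: a=7^-6·(≡2), b=7^-2·(≡4) mod 7; (2|7)=+1, (4|7)=+1; (−1)^{-6·-2·3}·(+1)^-2·(+1)^-6 = +1.
v=∞: -1118 < 0 and 3354 > 0  ⇒  (a,b)_∞ = +1.
v=2: v_2(a)=11, v_2(b)=5; units ≡ 1, 5 (mod 8); ε·ε+αω+βω = 0·0+11·1+5·0 ≡ 1  ⇒  (a,b)_2 = -1.
|Ram(-1118, 3354)| = 2, even; anisotropic at {2, 43}.

[2, 43]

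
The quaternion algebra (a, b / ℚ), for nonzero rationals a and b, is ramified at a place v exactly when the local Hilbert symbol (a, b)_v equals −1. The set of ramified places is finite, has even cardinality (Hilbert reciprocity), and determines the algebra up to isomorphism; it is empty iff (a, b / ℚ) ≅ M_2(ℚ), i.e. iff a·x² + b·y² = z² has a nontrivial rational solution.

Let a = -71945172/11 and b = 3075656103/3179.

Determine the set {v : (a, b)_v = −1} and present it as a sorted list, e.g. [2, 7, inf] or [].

(a, b) ≡ (-2442583, 128557) mod (ℚ^×)²; places V = {2, 3, 11, 13, 17, 19, 29, 31, ∞}.
(a,b)_19: α=1, u≡5; β=2, v≡15 (mod 19); (5|19)=+1, (15|19)=-1; sign (−1)^0·+1^2·-1^1 = -1.
(a,b)_3: α=4, u≡2; β=6, v≡1 (mod 3); (2|3)=-1, (1|3)=+1; sign (−1)^0·-1^6·+1^4 = +1.
(a,b)_17: α=0, u≡14; β=-2, v≡5 (mod 17); (14|17)=-1, (5|17)=-1; sign (−1)^0·-1^-2·-1^0 = +1.
(a,b)_29: α=1, u≡18; β=1, v≡1 (mod 29); (18|29)=-1, (1|29)=+1; sign (−1)^0·-1^1·+1^1 = -1.
(a,b)_31: α=1, u≡20; β=1, v≡23 (mod 31); (20|31)=+1, (23|31)=-1; sign (−1)^1·+1^1·-1^1 = +1.
(a,b)_2: α=2, β=0; u≡1, v≡5 (mod 8); ε(u)ε(v)=0·0, αω(v)=2·1, βω(u)=0·0; sum ≡ 0  ⇒  +1.
(a,b)_∞: sgn(-2442583)=−, sgn(128557)=+, so +1.
(a,b)_11: α=-1, u≡9; β=-1, v≡1 (mod 11); (9|11)=+1, (1|11)=+1; sign (−1)^1·+1^-1·+1^-1 = -1.
(a,b)_13: α=1, u≡7; β=1, v≡1 (mod 13); (7|13)=-1, (1|13)=+1; sign (−1)^0·-1^1·+1^1 = -1.
(-2442583, 128557 / ℚ) ramifies at {11, 13, 19, 29}: a division algebra.

[11, 13, 19, 29]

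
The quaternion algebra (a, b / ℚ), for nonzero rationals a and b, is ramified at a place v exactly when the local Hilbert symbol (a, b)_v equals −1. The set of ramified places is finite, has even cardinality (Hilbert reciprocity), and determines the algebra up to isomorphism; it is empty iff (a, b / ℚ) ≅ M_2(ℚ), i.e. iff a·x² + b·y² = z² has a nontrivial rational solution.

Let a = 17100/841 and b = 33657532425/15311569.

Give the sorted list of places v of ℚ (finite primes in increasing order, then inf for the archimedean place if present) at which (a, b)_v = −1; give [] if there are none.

(a, b) ≡ (19, 2337) mod (ℚ^×)²; places V = {2, 3, 5, 7, 11, 13, 19, 23, 29, 41, 43, ∞}.
(a,b)_13: α=0, u≡2; β=-2, v≡9 (mod 13); (2|13)=-1, (9|13)=+1; sign (−1)^0·-1^-2·+1^0 = +1.
(a,b)_∞: sgn(19)=+, sgn(2337)=+, so +1.
(a,b)_2: α=2, β=0; u≡3, v≡1 (mod 8); ε(u)ε(v)=1·0, αω(v)=2·0, βω(u)=0·1; sum ≡ 0  ⇒  +1.
(a,b)_5: α=2, u≡4; β=2, v≡3 (mod 5); (4|5)=+1, (3|5)=-1; sign (−1)^0·+1^2·-1^2 = +1.
(a,b)_29: α=-2, u≡19; β=0, v≡10 (mod 29); (19|29)=-1, (10|29)=-1; sign (−1)^0·-1^0·-1^-2 = +1.
(a,b)_11: α=0, u≡10; β=2, v≡4 (mod 11); (10|11)=-1, (4|11)=+1; sign (−1)^0·-1^2·+1^0 = +1.
(a,b)_3: α=2, u≡1; β=3, v≡2 (mod 3); (1|3)=+1, (2|3)=-1; sign (−1)^0·+1^3·-1^2 = +1.
(a,b)_19: α=1, u≡9; β=1, v≡16 (mod 19); (9|19)=+1, (16|19)=+1; sign (−1)^1·+1^1·+1^1 = -1.
(a,b)_23: α=0, u≡15; β=2, v≡7 (mod 23); (15|23)=-1, (7|23)=-1; sign (−1)^0·-1^2·-1^0 = +1.
(a,b)_41: α=0, u≡6; β=1, v≡16 (mod 41); (6|41)=-1, (16|41)=+1; sign (−1)^0·-1^1·+1^0 = -1.
(a,b)_7: α=0, u≡6; β=-2, v≡6 (mod 7); (6|7)=-1, (6|7)=-1; sign (−1)^0·-1^-2·-1^0 = +1.
(a,b)_43: α=0, u≡3; β=-2, v≡21 (mod 43); (3|43)=-1, (21|43)=+1; sign (−1)^0·-1^-2·+1^0 = +1.
|Ram(19, 2337)| = 2, even; anisotropic at {19, 41}.

[19, 41]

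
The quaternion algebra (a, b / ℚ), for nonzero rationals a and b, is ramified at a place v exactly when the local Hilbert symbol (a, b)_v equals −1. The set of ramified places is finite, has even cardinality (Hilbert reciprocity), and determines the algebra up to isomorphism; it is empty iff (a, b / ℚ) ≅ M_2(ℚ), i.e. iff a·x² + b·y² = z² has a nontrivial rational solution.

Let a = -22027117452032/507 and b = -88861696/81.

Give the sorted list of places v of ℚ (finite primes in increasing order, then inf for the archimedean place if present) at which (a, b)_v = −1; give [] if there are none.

Mod squares: a ≡ -7381689, b ≡ -1771. Check v ∈ {∞, 2, 3, 7, 11, 13, 17, 23, 29, 31}.
v=13: a=13^-2·(≡3), b=13^0·(≡4) mod 13; (3|13)=+1, (4|13)=+1; (−1)^{-2·0·6}·(+1)^0·(+1)^-2 = +1.
v=11: a=11^2·(≡1), b=11^1·(≡5) mod 11; (1|11)=+1, (5|11)=+1; (−1)^{2·1·5}·(+1)^1·(+1)^2 = +1.
v=∞: -7381689 < 0 and -1771 < 0  ⇒  (a,b)_∞ = -1.
v=7: a=7^1·(≡2), b=7^3·(≡3) mod 7; (2|7)=+1, (3|7)=-1; (−1)^{1·3·3}·(+1)^3·(-1)^1 = +1.
v=3: a=3^-1·(≡1), b=3^-4·(≡2) mod 3; (1|3)=+1, (2|3)=-1; (−1)^{-1·-4·1}·(+1)^-4·(-1)^-1 = -1.
v=31: a=31^1·(≡30), b=31^0·(≡6) mod 31; (30|31)=-1, (6|31)=-1; (−1)^{1·0·15}·(-1)^0·(-1)^1 = -1.
v=17: a=17^3·(≡12), b=17^0·(≡11) mod 17; (12|17)=-1, (11|17)=-1; (−1)^{3·0·8}·(-1)^0·(-1)^3 = -1.
v=2: v_2(a)=8, v_2(b)=10; units ≡ 7, 5 (mod 8); ε·ε+αω+βω = 1·0+8·1+10·0 ≡ 0  ⇒  (a,b)_2 = +1.
v=23: a=23^1·(≡14), b=23^1·(≡22) mod 23; (14|23)=-1, (22|23)=-1; (−1)^{1·1·11}·(-1)^1·(-1)^1 = -1.
v=29: a=29^1·(≡27), b=29^0·(≡2) mod 29; (27|29)=-1, (2|29)=-1; (−1)^{1·0·14}·(-1)^0·(-1)^1 = -1.
Ram(-7381689, -1771) = {3, 17, 23, 29, 31, ∞}; no ℚ_3-point on the conic.

[3, 17, 23, 29, 31, inf]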